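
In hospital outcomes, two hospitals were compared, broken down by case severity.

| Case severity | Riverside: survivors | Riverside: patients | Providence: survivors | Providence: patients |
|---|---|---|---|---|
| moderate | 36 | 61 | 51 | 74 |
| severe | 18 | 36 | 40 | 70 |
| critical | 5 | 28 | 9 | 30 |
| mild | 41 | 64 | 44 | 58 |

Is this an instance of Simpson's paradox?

No

Moderate: Riverside 36/61 = 59.0%, Providence 51/74 = 68.9% → Providence
Severe: Riverside 18/36 = 50.0%, Providence 40/70 = 57.1% → Providence
Critical: Riverside 5/28 = 17.9%, Providence 9/30 = 30.0% → Providence
Mild: Riverside 41/64 = 64.1%, Providence 44/58 = 75.9% → Providence
Overall: Riverside 100/189 = 52.9%, Providence 144/232 = 62.1% → Providence
Providence wins overall and in every case group — no reversal.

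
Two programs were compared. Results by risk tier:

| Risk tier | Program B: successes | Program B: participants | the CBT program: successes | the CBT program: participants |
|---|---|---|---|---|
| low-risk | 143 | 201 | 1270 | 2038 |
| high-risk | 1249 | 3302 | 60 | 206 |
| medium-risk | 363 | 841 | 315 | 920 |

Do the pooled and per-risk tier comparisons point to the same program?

Low-risk: Program B 143/201 = 71.1%, the CBT program 1270/2038 = 62.3% → Program B
High-risk: Program B 1249/3302 = 37.8%, the CBT program 60/206 = 29.1% → Program B
Medium-risk: Program B 363/841 = 43.2%, the CBT program 315/920 = 34.2% → Program B
Overall: Program B 1755/4344 = 40.4%, the CBT program 1645/3164 = 52.0% → the CBT program
Program B wins each risk group but the CBT program wins overall — the comparison reverses. Program B's participants skew toward high-risk, which has a lower base rate.

No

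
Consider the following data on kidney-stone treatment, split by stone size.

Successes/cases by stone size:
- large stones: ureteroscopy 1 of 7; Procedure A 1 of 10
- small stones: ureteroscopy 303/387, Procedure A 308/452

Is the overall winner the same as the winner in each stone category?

Large stones: ureteroscopy 1/7 = 14.3%, Procedure A 1/10 = 10.0% → ureteroscopy
Small stones: ureteroscopy 303/387 = 78.3%, Procedure A 308/452 = 68.1% → ureteroscopy
Overall: ureteroscopy 304/394 = 77.2%, Procedure A 309/462 = 66.9% → ureteroscopy
Ureteroscopy wins overall and in every stone group — no reversal.

Yes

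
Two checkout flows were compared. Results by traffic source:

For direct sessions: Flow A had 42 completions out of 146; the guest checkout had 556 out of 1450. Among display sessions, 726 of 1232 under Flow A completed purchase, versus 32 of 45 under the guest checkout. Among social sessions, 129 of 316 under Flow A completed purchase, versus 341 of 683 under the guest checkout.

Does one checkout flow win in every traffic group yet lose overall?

Yes

Direct: Flow A 42/146 = 28.8%, the guest checkout 556/1450 = 38.3% → the guest checkout
Display: Flow A 726/1232 = 58.9%, the guest checkout 32/45 = 71.1% → the guest checkout
Social: Flow A 129/316 = 40.8%, the guest checkout 341/683 = 49.9% → the guest checkout
Overall: Flow A 897/1694 = 53.0%, the guest checkout 929/2178 = 42.7% → Flow A
The guest checkout wins each traffic group but Flow A wins overall — the comparison reverses. The guest checkout's sessions skew toward direct, which has a lower base rate.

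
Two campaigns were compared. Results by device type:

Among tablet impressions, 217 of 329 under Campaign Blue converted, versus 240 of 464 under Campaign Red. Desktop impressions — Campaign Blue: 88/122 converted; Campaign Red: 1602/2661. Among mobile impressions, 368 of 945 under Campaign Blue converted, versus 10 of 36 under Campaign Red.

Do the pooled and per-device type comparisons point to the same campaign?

No

Tablet: Campaign Blue 217/329 = 66.0%, Campaign Red 240/464 = 51.7% → Campaign Blue
Desktop: Campaign Blue 88/122 = 72.1%, Campaign Red 1602/2661 = 60.2% → Campaign Blue
Mobile: Campaign Blue 368/945 = 38.9%, Campaign Red 10/36 = 27.8% → Campaign Blue
Overall: Campaign Blue 673/1396 = 48.2%, Campaign Red 1852/3161 = 58.6% → Campaign Red
Campaign Blue wins each device group but Campaign Red wins overall — the comparison reverses. Campaign Blue's impressions skew toward mobile, which has a lower base rate.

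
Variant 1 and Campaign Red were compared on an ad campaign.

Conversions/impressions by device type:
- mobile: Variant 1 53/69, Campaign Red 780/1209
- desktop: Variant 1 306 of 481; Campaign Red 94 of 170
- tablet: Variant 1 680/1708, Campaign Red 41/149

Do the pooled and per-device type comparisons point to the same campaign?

Mobile: Variant 1 53/69 = 76.8%, Campaign Red 780/1209 = 64.5% → Variant 1
Desktop: Variant 1 306/481 = 63.6%, Campaign Red 94/170 = 55.3% → Variant 1
Tablet: Variant 1 680/1708 = 39.8%, Campaign Red 41/149 = 27.5% → Variant 1
Overall: Variant 1 1039/2258 = 46.0%, Campaign Red 915/1528 = 59.9% → Campaign Red
Variant 1 wins each device group but Campaign Red wins overall — the comparison reverses. Variant 1's impressions skew toward tablet, which has a lower base rate.

No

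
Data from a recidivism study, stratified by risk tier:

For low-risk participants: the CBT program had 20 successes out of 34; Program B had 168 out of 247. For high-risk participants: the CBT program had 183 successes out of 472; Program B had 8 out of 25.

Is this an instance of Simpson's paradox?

No

Low-risk: the CBT program 20/34 = 58.8%, Program B 168/247 = 68.0% → Program B
High-risk: the CBT program 183/472 = 38.8%, Program B 8/25 = 32.0% → the CBT program
Overall: the CBT program 203/506 = 40.1%, Program B 176/272 = 64.7% → Program B
Neither sweeps: the CBT program wins 1 of 2 groups, Program B wins 1. Program B wins overall but not every group — no Simpson reversal.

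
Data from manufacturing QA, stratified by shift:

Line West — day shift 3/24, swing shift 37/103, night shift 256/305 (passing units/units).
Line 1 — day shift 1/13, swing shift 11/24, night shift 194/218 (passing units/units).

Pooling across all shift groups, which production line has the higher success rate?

Line 1

Day shift: Line West 3/24 = 12.5%, Line 1 1/13 = 7.7% → Line West
Swing shift: Line West 37/103 = 35.9%, Line 1 11/24 = 45.8% → Line 1
Night shift: Line West 256/305 = 83.9%, Line 1 194/218 = 89.0% → Line 1
Overall: Line West 296/432 = 68.5%, Line 1 206/255 = 80.8% → Line 1
(Neither sweeps every shift group, but Line 1 has the higher pooled rate.)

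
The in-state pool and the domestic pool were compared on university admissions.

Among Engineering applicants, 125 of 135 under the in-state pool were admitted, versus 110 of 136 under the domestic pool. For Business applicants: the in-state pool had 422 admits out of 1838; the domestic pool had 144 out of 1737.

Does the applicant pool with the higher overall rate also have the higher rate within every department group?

Engineering: the in-state pool 125/135 = 92.6%, the domestic pool 110/136 = 80.9% → the in-state pool
Business: the in-state pool 422/1838 = 23.0%, the domestic pool 144/1737 = 8.3% → the in-state pool
Overall: the in-state pool 547/1973 = 27.7%, the domestic pool 254/1873 = 13.6% → the in-state pool
The in-state pool wins overall and in every department group — no reversal.

Yes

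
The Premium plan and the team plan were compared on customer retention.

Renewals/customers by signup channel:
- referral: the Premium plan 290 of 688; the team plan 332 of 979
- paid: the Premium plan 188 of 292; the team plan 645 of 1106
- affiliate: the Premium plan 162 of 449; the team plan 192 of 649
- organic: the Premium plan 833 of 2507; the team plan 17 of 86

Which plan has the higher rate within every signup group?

the Premium plan

Referral: the Premium plan 290/688 = 42.2%, the team plan 332/979 = 33.9% → the Premium plan
Paid: the Premium plan 188/292 = 64.4%, the team plan 645/1106 = 58.3% → the Premium plan
Affiliate: the Premium plan 162/449 = 36.1%, the team plan 192/649 = 29.6% → the Premium plan
Organic: the Premium plan 833/2507 = 33.2%, the team plan 17/86 = 19.8% → the Premium plan
The Premium plan has the higher rate in all 4 groups.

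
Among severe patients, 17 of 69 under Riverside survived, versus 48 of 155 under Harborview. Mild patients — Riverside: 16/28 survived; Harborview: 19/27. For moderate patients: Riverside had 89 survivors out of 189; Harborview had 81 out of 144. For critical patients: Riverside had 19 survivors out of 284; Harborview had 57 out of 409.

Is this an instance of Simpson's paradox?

No

Severe: Riverside 17/69 = 24.6%, Harborview 48/155 = 31.0% → Harborview
Mild: Riverside 16/28 = 57.1%, Harborview 19/27 = 70.4% → Harborview
Moderate: Riverside 89/189 = 47.1%, Harborview 81/144 = 56.2% → Harborview
Critical: Riverside 19/284 = 6.7%, Harborview 57/409 = 13.9% → Harborview
Overall: Riverside 141/570 = 24.7%, Harborview 205/735 = 27.9% → Harborview
Harborview wins overall and in every case group — no reversal.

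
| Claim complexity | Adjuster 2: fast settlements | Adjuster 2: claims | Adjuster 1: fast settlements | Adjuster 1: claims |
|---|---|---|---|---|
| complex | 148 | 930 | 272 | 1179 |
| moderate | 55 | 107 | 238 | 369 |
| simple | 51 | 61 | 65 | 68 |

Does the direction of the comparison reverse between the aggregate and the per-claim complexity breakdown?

Complex: Adjuster 2 148/930 = 15.9%, Adjuster 1 272/1179 = 23.1% → Adjuster 1
Moderate: Adjuster 2 55/107 = 51.4%, Adjuster 1 238/369 = 64.5% → Adjuster 1
Simple: Adjuster 2 51/61 = 83.6%, Adjuster 1 65/68 = 95.6% → Adjuster 1
Overall: Adjuster 2 254/1098 = 23.1%, Adjuster 1 575/1616 = 35.6% → Adjuster 1
Adjuster 1 wins overall and in every claim group — no reversal.

No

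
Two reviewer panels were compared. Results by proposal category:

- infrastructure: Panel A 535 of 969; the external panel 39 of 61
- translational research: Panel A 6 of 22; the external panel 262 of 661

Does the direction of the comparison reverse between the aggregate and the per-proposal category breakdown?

Infrastructure: Panel A 535/969 = 55.2%, the external panel 39/61 = 63.9% → the external panel
Translational research: Panel A 6/22 = 27.3%, the external panel 262/661 = 39.6% → the external panel
Overall: Panel A 541/991 = 54.6%, the external panel 301/722 = 41.7% → Panel A
The external panel wins each proposal group but Panel A wins overall — the comparison reverses. The external panel's proposals skew toward translational research, which has a lower base rate.

Yes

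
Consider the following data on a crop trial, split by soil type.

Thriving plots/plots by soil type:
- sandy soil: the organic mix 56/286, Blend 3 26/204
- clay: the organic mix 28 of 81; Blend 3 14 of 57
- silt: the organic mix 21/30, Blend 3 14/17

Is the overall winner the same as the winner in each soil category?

Sandy soil: the organic mix 56/286 = 19.6%, Blend 3 26/204 = 12.7% → the organic mix
Clay: the organic mix 28/81 = 34.6%, Blend 3 14/57 = 24.6% → the organic mix
Silt: the organic mix 21/30 = 70.0%, Blend 3 14/17 = 82.4% → Blend 3
Overall: the organic mix 105/397 = 26.4%, Blend 3 54/278 = 19.4% → the organic mix
Neither sweeps: the organic mix wins 2 of 3 groups, Blend 3 wins 1. The organic mix wins overall but not every group — no Simpson reversal.

No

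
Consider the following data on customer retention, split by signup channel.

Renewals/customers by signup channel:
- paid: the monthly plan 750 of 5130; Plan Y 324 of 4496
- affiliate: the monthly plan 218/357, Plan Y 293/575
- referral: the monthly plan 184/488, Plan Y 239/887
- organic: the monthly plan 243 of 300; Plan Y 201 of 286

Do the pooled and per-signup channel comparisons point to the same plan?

Yes

Paid: the monthly plan 750/5130 = 14.6%, Plan Y 324/4496 = 7.2% → the monthly plan
Affiliate: the monthly plan 218/357 = 61.1%, Plan Y 293/575 = 51.0% → the monthly plan
Referral: the monthly plan 184/488 = 37.7%, Plan Y 239/887 = 26.9% → the monthly plan
Organic: the monthly plan 243/300 = 81.0%, Plan Y 201/286 = 70.3% → the monthly plan
Overall: the monthly plan 1395/6275 = 22.2%, Plan Y 1057/6244 = 16.9% → the monthly plan
The monthly plan wins overall and in every signup group — no reversal.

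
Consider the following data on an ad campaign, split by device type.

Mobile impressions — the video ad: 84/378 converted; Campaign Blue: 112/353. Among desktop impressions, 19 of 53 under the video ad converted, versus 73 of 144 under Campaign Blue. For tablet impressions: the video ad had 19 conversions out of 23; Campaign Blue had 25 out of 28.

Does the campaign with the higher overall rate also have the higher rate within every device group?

Yes

Mobile: the video ad 84/378 = 22.2%, Campaign Blue 112/353 = 31.7% → Campaign Blue
Desktop: the video ad 19/53 = 35.8%, Campaign Blue 73/144 = 50.7% → Campaign Blue
Tablet: the video ad 19/23 = 82.6%, Campaign Blue 25/28 = 89.3% → Campaign Blue
Overall: the video ad 122/454 = 26.9%, Campaign Blue 210/525 = 40.0% → Campaign Blue
Campaign Blue wins overall and in every device group — no reversal.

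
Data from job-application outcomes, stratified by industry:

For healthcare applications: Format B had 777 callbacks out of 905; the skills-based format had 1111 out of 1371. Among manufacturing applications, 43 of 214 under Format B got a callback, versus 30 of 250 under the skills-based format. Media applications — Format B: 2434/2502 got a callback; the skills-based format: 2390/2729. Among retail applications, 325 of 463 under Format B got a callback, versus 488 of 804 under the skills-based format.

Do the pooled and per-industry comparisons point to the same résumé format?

Yes

Healthcare: Format B 777/905 = 85.9%, the skills-based format 1111/1371 = 81.0% → Format B
Manufacturing: Format B 43/214 = 20.1%, the skills-based format 30/250 = 12.0% → Format B
Media: Format B 2434/2502 = 97.3%, the skills-based format 2390/2729 = 87.6% → Format B
Retail: Format B 325/463 = 70.2%, the skills-based format 488/804 = 60.7% → Format B
Overall: Format B 3579/4084 = 87.6%, the skills-based format 4019/5154 = 78.0% → Format B
Format B wins overall and in every industry group — no reversal.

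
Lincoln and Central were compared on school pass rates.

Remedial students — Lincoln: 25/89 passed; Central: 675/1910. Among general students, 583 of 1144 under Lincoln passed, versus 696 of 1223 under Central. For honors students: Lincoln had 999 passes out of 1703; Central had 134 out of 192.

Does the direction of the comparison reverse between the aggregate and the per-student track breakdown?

Remedial: Lincoln 25/89 = 28.1%, Central 675/1910 = 35.3% → Central
General: Lincoln 583/1144 = 51.0%, Central 696/1223 = 56.9% → Central
Honors: Lincoln 999/1703 = 58.7%, Central 134/192 = 69.8% → Central
Overall: Lincoln 1607/2936 = 54.7%, Central 1505/3325 = 45.3% → Lincoln
Central wins each student group but Lincoln wins overall — the comparison reverses. Central's students skew toward remedial, which has a lower base rate.

Yes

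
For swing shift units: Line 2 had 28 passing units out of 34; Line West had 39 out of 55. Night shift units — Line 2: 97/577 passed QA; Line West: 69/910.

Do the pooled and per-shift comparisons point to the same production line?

Yes

Swing shift: Line 2 28/34 = 82.4%, Line West 39/55 = 70.9% → Line 2
Night shift: Line 2 97/577 = 16.8%, Line West 69/910 = 7.6% → Line 2
Overall: Line 2 125/611 = 20.5%, Line West 108/965 = 11.2% → Line 2
Line 2 wins overall and in every shift group — no reversal.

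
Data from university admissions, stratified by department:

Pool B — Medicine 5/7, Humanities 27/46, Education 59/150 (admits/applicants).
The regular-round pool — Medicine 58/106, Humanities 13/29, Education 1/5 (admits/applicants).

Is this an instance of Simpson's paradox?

Yes

Medicine: Pool B 5/7 = 71.4%, the regular-round pool 58/106 = 54.7% → Pool B
Humanities: Pool B 27/46 = 58.7%, the regular-round pool 13/29 = 44.8% → Pool B
Education: Pool B 59/150 = 39.3%, the regular-round pool 1/5 = 20.0% → Pool B
Overall: Pool B 91/203 = 44.8%, the regular-round pool 72/140 = 51.4% → the regular-round pool
Pool B wins each department group but the regular-round pool wins overall — the comparison reverses. Pool B's applicants skew toward Education, which has a lower base rate.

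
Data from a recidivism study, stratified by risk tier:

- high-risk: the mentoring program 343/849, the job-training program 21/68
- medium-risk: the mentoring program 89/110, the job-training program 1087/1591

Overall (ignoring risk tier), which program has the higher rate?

High-risk: the mentoring program 343/849 = 40.4%, the job-training program 21/68 = 30.9% → the mentoring program
Medium-risk: the mentoring program 89/110 = 80.9%, the job-training program 1087/1591 = 68.3% → the mentoring program
Overall: the mentoring program 432/959 = 45.0%, the job-training program 1108/1659 = 66.8% → the job-training program
(The mentoring program wins every risk group but the job-training program wins overall — the mentoring program's participants skew toward the low-rate high-risk group.)

the job-training program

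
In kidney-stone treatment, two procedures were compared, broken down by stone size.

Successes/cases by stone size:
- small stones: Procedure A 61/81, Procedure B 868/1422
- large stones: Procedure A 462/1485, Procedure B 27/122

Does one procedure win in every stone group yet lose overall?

Yes

Small stones: Procedure A 61/81 = 75.3%, Procedure B 868/1422 = 61.0% → Procedure A
Large stones: Procedure A 462/1485 = 31.1%, Procedure B 27/122 = 22.1% → Procedure A
Overall: Procedure A 523/1566 = 33.4%, Procedure B 895/1544 = 58.0% → Procedure B
Procedure A wins each stone group but Procedure B wins overall — the comparison reverses. Procedure A's cases skew toward large stones, which has a lower base rate.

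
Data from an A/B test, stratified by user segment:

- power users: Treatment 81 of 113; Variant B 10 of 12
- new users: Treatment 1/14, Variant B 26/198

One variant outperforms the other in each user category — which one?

Power users: Treatment 81/113 = 71.7%, Variant B 10/12 = 83.3% → Variant B
New users: Treatment 1/14 = 7.1%, Variant B 26/198 = 13.1% → Variant B
Variant B has the higher rate in both groups.

Variant B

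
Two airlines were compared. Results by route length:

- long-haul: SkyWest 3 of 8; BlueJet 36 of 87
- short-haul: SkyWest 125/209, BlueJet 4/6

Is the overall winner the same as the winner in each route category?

Long-haul: SkyWest 3/8 = 37.5%, BlueJet 36/87 = 41.4% → BlueJet
Short-haul: SkyWest 125/209 = 59.8%, BlueJet 4/6 = 66.7% → BlueJet
Overall: SkyWest 128/217 = 59.0%, BlueJet 40/93 = 43.0% → SkyWest
BlueJet wins each route group but SkyWest wins overall — the comparison reverses. BlueJet's flights skew toward long-haul, which has a lower base rate.

No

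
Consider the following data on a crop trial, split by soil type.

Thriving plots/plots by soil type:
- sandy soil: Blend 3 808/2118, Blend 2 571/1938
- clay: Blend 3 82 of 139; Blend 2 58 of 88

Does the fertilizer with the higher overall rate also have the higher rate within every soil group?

No

Sandy soil: Blend 3 808/2118 = 38.1%, Blend 2 571/1938 = 29.5% → Blend 3
Clay: Blend 3 82/139 = 59.0%, Blend 2 58/88 = 65.9% → Blend 2
Overall: Blend 3 890/2257 = 39.4%, Blend 2 629/2026 = 31.0% → Blend 3
Neither sweeps: Blend 3 wins 1 of 2 groups, Blend 2 wins 1. Blend 3 wins overall but not every group — no Simpson reversal.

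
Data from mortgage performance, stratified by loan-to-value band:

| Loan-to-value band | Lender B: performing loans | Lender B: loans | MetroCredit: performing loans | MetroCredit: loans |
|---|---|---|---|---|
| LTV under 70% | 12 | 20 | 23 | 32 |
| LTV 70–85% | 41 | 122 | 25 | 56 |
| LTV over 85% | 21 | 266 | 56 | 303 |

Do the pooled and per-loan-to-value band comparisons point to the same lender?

Yes

LTV under 70%: Lender B 12/20 = 60.0%, MetroCredit 23/32 = 71.9% → MetroCredit
LTV 70–85%: Lender B 41/122 = 33.6%, MetroCredit 25/56 = 44.6% → MetroCredit
LTV over 85%: Lender B 21/266 = 7.9%, MetroCredit 56/303 = 18.5% → MetroCredit
Overall: Lender B 74/408 = 18.1%, MetroCredit 104/391 = 26.6% → MetroCredit
MetroCredit wins overall and in every loan-to-value group — no reversal.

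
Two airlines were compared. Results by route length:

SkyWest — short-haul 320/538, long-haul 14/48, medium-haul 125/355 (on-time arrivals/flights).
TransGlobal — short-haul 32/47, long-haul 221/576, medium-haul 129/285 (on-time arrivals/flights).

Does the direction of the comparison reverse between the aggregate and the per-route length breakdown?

Short-haul: SkyWest 320/538 = 59.5%, TransGlobal 32/47 = 68.1% → TransGlobal
Long-haul: SkyWest 14/48 = 29.2%, TransGlobal 221/576 = 38.4% → TransGlobal
Medium-haul: SkyWest 125/355 = 35.2%, TransGlobal 129/285 = 45.3% → TransGlobal
Overall: SkyWest 459/941 = 48.8%, TransGlobal 382/908 = 42.1% → SkyWest
TransGlobal wins each route group but SkyWest wins overall — the comparison reverses. TransGlobal's flights skew toward long-haul, which has a lower base rate.

Yes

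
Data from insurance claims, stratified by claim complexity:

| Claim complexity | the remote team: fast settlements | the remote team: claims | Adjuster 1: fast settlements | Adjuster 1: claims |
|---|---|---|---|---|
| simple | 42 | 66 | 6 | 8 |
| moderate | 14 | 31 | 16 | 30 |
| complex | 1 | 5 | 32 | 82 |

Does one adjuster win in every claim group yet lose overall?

Yes

Simple: the remote team 42/66 = 63.6%, Adjuster 1 6/8 = 75.0% → Adjuster 1
Moderate: the remote team 14/31 = 45.2%, Adjuster 1 16/30 = 53.3% → Adjuster 1
Complex: the remote team 1/5 = 20.0%, Adjuster 1 32/82 = 39.0% → Adjuster 1
Overall: the remote team 57/102 = 55.9%, Adjuster 1 54/120 = 45.0% → the remote team
Adjuster 1 wins each claim group but the remote team wins overall — the comparison reverses. Adjuster 1's claims skew toward complex, which has a lower base rate.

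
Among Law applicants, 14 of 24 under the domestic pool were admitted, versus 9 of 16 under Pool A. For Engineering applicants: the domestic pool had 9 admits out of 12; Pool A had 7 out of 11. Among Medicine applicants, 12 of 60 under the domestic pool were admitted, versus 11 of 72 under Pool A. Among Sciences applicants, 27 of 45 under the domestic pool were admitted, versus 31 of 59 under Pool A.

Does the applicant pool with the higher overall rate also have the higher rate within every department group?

Law: the domestic pool 14/24 = 58.3%, Pool A 9/16 = 56.2% → the domestic pool
Engineering: the domestic pool 9/12 = 75.0%, Pool A 7/11 = 63.6% → the domestic pool
Medicine: the domestic pool 12/60 = 20.0%, Pool A 11/72 = 15.3% → the domestic pool
Sciences: the domestic pool 27/45 = 60.0%, Pool A 31/59 = 52.5% → the domestic pool
Overall: the domestic pool 62/141 = 44.0%, Pool A 58/158 = 36.7% → the domestic pool
The domestic pool wins overall and in every department group — no reversal.

Yes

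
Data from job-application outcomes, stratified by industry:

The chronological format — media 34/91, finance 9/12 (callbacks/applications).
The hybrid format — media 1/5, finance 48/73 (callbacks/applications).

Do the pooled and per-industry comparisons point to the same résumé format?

No

Media: the chronological format 34/91 = 37.4%, the hybrid format 1/5 = 20.0% → the chronological format
Finance: the chronological format 9/12 = 75.0%, the hybrid format 48/73 = 65.8% → the chronological format
Overall: the chronological format 43/103 = 41.7%, the hybrid format 49/78 = 62.8% → the hybrid format
The chronological format wins each industry group but the hybrid format wins overall — the comparison reverses. The chronological format's applications skew toward media, which has a lower base rate.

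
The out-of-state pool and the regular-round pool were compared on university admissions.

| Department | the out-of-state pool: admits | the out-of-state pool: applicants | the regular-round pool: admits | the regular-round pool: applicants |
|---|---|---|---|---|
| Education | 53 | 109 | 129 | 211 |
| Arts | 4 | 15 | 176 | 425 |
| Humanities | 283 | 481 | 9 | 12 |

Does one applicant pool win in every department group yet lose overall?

Yes

Education: the out-of-state pool 53/109 = 48.6%, the regular-round pool 129/211 = 61.1% → the regular-round pool
Arts: the out-of-state pool 4/15 = 26.7%, the regular-round pool 176/425 = 41.4% → the regular-round pool
Humanities: the out-of-state pool 283/481 = 58.8%, the regular-round pool 9/12 = 75.0% → the regular-round pool
Overall: the out-of-state pool 340/605 = 56.2%, the regular-round pool 314/648 = 48.5% → the out-of-state pool
The regular-round pool wins each department group but the out-of-state pool wins overall — the comparison reverses. The regular-round pool's applicants skew toward Arts, which has a lower base rate.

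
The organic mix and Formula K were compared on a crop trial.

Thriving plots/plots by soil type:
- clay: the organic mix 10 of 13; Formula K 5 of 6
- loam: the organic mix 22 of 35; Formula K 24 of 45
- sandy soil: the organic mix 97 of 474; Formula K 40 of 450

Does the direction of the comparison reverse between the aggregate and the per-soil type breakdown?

No

Clay: the organic mix 10/13 = 76.9%, Formula K 5/6 = 83.3% → Formula K
Loam: the organic mix 22/35 = 62.9%, Formula K 24/45 = 53.3% → the organic mix
Sandy soil: the organic mix 97/474 = 20.5%, Formula K 40/450 = 8.9% → the organic mix
Overall: the organic mix 129/522 = 24.7%, Formula K 69/501 = 13.8% → the organic mix
Neither sweeps: the organic mix wins 2 of 3 groups, Formula K wins 1. The organic mix wins overall but not every group — no Simpson reversal.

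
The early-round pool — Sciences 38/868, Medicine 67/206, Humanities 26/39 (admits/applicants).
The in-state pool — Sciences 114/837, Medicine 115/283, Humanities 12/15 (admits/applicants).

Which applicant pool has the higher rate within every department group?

the in-state pool

Sciences: the early-round pool 38/868 = 4.4%, the in-state pool 114/837 = 13.6% → the in-state pool
Medicine: the early-round pool 67/206 = 32.5%, the in-state pool 115/283 = 40.6% → the in-state pool
Humanities: the early-round pool 26/39 = 66.7%, the in-state pool 12/15 = 80.0% → the in-state pool
The in-state pool has the higher rate in all 3 groups.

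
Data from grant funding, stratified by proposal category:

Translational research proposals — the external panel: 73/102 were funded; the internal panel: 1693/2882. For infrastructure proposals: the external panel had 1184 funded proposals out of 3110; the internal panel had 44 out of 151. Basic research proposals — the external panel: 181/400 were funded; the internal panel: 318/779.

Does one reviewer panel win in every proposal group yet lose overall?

Yes

Translational research: the external panel 73/102 = 71.6%, the internal panel 1693/2882 = 58.7% → the external panel
Infrastructure: the external panel 1184/3110 = 38.1%, the internal panel 44/151 = 29.1% → the external panel
Basic research: the external panel 181/400 = 45.2%, the internal panel 318/779 = 40.8% → the external panel
Overall: the external panel 1438/3612 = 39.8%, the internal panel 2055/3812 = 53.9% → the internal panel
The external panel wins each proposal group but the internal panel wins overall — the comparison reverses. The external panel's proposals skew toward infrastructure, which has a lower base rate.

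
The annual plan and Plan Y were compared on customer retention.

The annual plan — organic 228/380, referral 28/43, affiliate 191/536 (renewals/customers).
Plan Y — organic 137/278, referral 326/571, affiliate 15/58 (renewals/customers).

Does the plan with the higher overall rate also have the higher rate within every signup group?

No

Organic: the annual plan 228/380 = 60.0%, Plan Y 137/278 = 49.3% → the annual plan
Referral: the annual plan 28/43 = 65.1%, Plan Y 326/571 = 57.1% → the annual plan
Affiliate: the annual plan 191/536 = 35.6%, Plan Y 15/58 = 25.9% → the annual plan
Overall: the annual plan 447/959 = 46.6%, Plan Y 478/907 = 52.7% → Plan Y
The annual plan wins each signup group but Plan Y wins overall — the comparison reverses. The annual plan's customers skew toward affiliate, which has a lower base rate.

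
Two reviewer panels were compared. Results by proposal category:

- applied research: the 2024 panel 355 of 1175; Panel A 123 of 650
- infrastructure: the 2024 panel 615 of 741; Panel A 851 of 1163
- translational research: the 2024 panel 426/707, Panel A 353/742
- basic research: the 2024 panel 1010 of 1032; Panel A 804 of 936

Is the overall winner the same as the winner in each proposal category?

Yes

Applied research: the 2024 panel 355/1175 = 30.2%, Panel A 123/650 = 18.9% → the 2024 panel
Infrastructure: the 2024 panel 615/741 = 83.0%, Panel A 851/1163 = 73.2% → the 2024 panel
Translational research: the 2024 panel 426/707 = 60.3%, Panel A 353/742 = 47.6% → the 2024 panel
Basic research: the 2024 panel 1010/1032 = 97.9%, Panel A 804/936 = 85.9% → the 2024 panel
Overall: the 2024 panel 2406/3655 = 65.8%, Panel A 2131/3491 = 61.0% → the 2024 panel
The 2024 panel wins overall and in every proposal group — no reversal.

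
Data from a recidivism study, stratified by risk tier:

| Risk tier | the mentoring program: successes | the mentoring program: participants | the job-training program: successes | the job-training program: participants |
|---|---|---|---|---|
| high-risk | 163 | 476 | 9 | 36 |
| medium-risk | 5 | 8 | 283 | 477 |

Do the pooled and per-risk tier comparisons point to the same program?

High-risk: the mentoring program 163/476 = 34.2%, the job-training program 9/36 = 25.0% → the mentoring program
Medium-risk: the mentoring program 5/8 = 62.5%, the job-training program 283/477 = 59.3% → the mentoring program
Overall: the mentoring program 168/484 = 34.7%, the job-training program 292/513 = 56.9% → the job-training program
The mentoring program wins each risk group but the job-training program wins overall — the comparison reverses. The mentoring program's participants skew toward high-risk, which has a lower base rate.

No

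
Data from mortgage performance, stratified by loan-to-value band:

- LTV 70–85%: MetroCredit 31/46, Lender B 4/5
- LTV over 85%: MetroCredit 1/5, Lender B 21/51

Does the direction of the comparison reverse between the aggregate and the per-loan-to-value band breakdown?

Yes

LTV 70–85%: MetroCredit 31/46 = 67.4%, Lender B 4/5 = 80.0% → Lender B
LTV over 85%: MetroCredit 1/5 = 20.0%, Lender B 21/51 = 41.2% → Lender B
Overall: MetroCredit 32/51 = 62.7%, Lender B 25/56 = 44.6% → MetroCredit
Lender B wins each loan-to-value group but MetroCredit wins overall — the comparison reverses. Lender B's loans skew toward LTV over 85%, which has a lower base rate.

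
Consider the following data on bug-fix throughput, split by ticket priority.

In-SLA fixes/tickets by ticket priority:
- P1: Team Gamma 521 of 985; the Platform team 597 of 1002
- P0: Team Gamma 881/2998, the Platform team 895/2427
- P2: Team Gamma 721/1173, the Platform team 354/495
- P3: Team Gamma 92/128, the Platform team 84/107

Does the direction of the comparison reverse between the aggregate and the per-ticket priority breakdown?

No

P1: Team Gamma 521/985 = 52.9%, the Platform team 597/1002 = 59.6% → the Platform team
P0: Team Gamma 881/2998 = 29.4%, the Platform team 895/2427 = 36.9% → the Platform team
P2: Team Gamma 721/1173 = 61.5%, the Platform team 354/495 = 71.5% → the Platform team
P3: Team Gamma 92/128 = 71.9%, the Platform team 84/107 = 78.5% → the Platform team
Overall: Team Gamma 2215/5284 = 41.9%, the Platform team 1930/4031 = 47.9% → the Platform team
The Platform team wins overall and in every ticket group — no reversal.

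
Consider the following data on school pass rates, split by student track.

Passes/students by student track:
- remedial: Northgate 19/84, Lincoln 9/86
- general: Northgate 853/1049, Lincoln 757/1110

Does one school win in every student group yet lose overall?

Remedial: Northgate 19/84 = 22.6%, Lincoln 9/86 = 10.5% → Northgate
General: Northgate 853/1049 = 81.3%, Lincoln 757/1110 = 68.2% → Northgate
Overall: Northgate 872/1133 = 77.0%, Lincoln 766/1196 = 64.0% → Northgate
Northgate wins overall and in every student group — no reversal.

No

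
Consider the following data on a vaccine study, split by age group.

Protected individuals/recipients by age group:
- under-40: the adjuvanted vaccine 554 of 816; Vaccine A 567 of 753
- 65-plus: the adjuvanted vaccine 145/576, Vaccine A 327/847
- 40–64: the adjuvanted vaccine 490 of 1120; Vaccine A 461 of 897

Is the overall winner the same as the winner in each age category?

Under-40: the adjuvanted vaccine 554/816 = 67.9%, Vaccine A 567/753 = 75.3% → Vaccine A
65-plus: the adjuvanted vaccine 145/576 = 25.2%, Vaccine A 327/847 = 38.6% → Vaccine A
40–64: the adjuvanted vaccine 490/1120 = 43.8%, Vaccine A 461/897 = 51.4% → Vaccine A
Overall: the adjuvanted vaccine 1189/2512 = 47.3%, Vaccine A 1355/2497 = 54.3% → Vaccine A
Vaccine A wins overall and in every age group — no reversal.

Yes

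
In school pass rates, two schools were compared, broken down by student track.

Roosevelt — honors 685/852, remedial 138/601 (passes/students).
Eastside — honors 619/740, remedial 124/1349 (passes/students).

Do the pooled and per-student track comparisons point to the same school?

Honors: Roosevelt 685/852 = 80.4%, Eastside 619/740 = 83.6% → Eastside
Remedial: Roosevelt 138/601 = 23.0%, Eastside 124/1349 = 9.2% → Roosevelt
Overall: Roosevelt 823/1453 = 56.6%, Eastside 743/2089 = 35.6% → Roosevelt
Neither sweeps: Roosevelt wins 1 of 2 groups, Eastside wins 1. Roosevelt wins overall but not every group — no Simpson reversal.

No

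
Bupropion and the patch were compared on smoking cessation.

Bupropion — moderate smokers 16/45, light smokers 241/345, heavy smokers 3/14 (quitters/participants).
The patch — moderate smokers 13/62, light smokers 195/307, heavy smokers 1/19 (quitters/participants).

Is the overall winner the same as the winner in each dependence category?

Moderate smokers: bupropion 16/45 = 35.6%, the patch 13/62 = 21.0% → bupropion
Light smokers: bupropion 241/345 = 69.9%, the patch 195/307 = 63.5% → bupropion
Heavy smokers: bupropion 3/14 = 21.4%, the patch 1/19 = 5.3% → bupropion
Overall: bupropion 260/404 = 64.4%, the patch 209/388 = 53.9% → bupropion
Bupropion wins overall and in every dependence group — no reversal.

Yes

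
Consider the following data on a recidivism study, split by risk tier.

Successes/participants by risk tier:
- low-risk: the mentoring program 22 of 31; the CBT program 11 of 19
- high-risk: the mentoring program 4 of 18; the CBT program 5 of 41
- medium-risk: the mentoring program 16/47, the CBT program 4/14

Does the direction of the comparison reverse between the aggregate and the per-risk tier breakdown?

Low-risk: the mentoring program 22/31 = 71.0%, the CBT program 11/19 = 57.9% → the mentoring program
High-risk: the mentoring program 4/18 = 22.2%, the CBT program 5/41 = 12.2% → the mentoring program
Medium-risk: the mentoring program 16/47 = 34.0%, the CBT program 4/14 = 28.6% → the mentoring program
Overall: the mentoring program 42/96 = 43.8%, the CBT program 20/74 = 27.0% → the mentoring program
The mentoring program wins overall and in every risk group — no reversal.

No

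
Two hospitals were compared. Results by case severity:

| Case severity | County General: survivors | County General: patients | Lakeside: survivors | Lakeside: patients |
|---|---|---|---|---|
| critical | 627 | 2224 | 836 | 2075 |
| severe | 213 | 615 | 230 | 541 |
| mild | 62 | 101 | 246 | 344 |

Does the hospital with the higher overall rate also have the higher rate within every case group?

Critical: County General 627/2224 = 28.2%, Lakeside 836/2075 = 40.3% → Lakeside
Severe: County General 213/615 = 34.6%, Lakeside 230/541 = 42.5% → Lakeside
Mild: County General 62/101 = 61.4%, Lakeside 246/344 = 71.5% → Lakeside
Overall: County General 902/2940 = 30.7%, Lakeside 1312/2960 = 44.3% → Lakeside
Lakeside wins overall and in every case group — no reversal.

Yes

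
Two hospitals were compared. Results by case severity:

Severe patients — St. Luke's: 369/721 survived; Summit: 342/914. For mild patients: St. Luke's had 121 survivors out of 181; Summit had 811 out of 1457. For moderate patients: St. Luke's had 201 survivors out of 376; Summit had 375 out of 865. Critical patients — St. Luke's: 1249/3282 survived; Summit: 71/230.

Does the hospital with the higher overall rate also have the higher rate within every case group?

No

Severe: St. Luke's 369/721 = 51.2%, Summit 342/914 = 37.4% → St. Luke's
Mild: St. Luke's 121/181 = 66.9%, Summit 811/1457 = 55.7% → St. Luke's
Moderate: St. Luke's 201/376 = 53.5%, Summit 375/865 = 43.4% → St. Luke's
Critical: St. Luke's 1249/3282 = 38.1%, Summit 71/230 = 30.9% → St. Luke's
Overall: St. Luke's 1940/4560 = 42.5%, Summit 1599/3466 = 46.1% → Summit
St. Luke's wins each case group but Summit wins overall — the comparison reverses. St. Luke's's patients skew toward critical, which has a lower base rate.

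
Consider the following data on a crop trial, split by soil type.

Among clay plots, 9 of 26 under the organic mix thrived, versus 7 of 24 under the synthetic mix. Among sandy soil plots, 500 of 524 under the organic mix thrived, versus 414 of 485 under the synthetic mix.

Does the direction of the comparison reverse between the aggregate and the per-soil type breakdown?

Clay: the organic mix 9/26 = 34.6%, the synthetic mix 7/24 = 29.2% → the organic mix
Sandy soil: the organic mix 500/524 = 95.4%, the synthetic mix 414/485 = 85.4% → the organic mix
Overall: the organic mix 509/550 = 92.5%, the synthetic mix 421/509 = 82.7% → the organic mix
The organic mix wins overall and in every soil group — no reversal.

No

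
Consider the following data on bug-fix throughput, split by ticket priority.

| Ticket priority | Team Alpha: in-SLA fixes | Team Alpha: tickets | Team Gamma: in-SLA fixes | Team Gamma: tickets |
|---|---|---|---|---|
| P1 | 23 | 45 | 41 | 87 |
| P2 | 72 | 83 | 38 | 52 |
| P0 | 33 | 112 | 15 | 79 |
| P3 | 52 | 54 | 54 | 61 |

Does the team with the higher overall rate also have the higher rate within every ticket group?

Yes

P1: Team Alpha 23/45 = 51.1%, Team Gamma 41/87 = 47.1% → Team Alpha
P2: Team Alpha 72/83 = 86.7%, Team Gamma 38/52 = 73.1% → Team Alpha
P0: Team Alpha 33/112 = 29.5%, Team Gamma 15/79 = 19.0% → Team Alpha
P3: Team Alpha 52/54 = 96.3%, Team Gamma 54/61 = 88.5% → Team Alpha
Overall: Team Alpha 180/294 = 61.2%, Team Gamma 148/279 = 53.0% → Team Alpha
Team Alpha wins overall and in every ticket group — no reversal.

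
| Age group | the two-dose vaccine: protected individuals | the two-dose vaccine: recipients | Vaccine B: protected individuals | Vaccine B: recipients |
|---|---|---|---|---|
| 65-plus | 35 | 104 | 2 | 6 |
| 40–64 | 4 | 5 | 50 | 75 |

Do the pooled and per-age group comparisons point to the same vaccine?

65-plus: the two-dose vaccine 35/104 = 33.7%, Vaccine B 2/6 = 33.3% → the two-dose vaccine
40–64: the two-dose vaccine 4/5 = 80.0%, Vaccine B 50/75 = 66.7% → the two-dose vaccine
Overall: the two-dose vaccine 39/109 = 35.8%, Vaccine B 52/81 = 64.2% → Vaccine B
The two-dose vaccine wins each age group but Vaccine B wins overall — the comparison reverses. The two-dose vaccine's recipients skew toward 65-plus, which has a lower base rate.

No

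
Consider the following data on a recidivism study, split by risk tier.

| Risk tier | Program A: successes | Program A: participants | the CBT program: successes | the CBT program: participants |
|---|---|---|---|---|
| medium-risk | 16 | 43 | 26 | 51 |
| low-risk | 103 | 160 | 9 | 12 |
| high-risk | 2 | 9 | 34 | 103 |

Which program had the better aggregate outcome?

Medium-risk: Program A 16/43 = 37.2%, the CBT program 26/51 = 51.0% → the CBT program
Low-risk: Program A 103/160 = 64.4%, the CBT program 9/12 = 75.0% → the CBT program
High-risk: Program A 2/9 = 22.2%, the CBT program 34/103 = 33.0% → the CBT program
Overall: Program A 121/212 = 57.1%, the CBT program 69/166 = 41.6% → Program A
(The CBT program wins every risk group but Program A wins overall — the CBT program's participants skew toward the low-rate high-risk group.)

Program A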